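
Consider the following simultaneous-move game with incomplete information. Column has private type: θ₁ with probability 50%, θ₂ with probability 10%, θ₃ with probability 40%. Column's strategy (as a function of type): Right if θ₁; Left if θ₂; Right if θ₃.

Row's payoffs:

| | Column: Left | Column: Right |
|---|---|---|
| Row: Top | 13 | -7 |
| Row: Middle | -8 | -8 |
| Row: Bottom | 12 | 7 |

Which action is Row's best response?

E[Top] = 0.5·(-7) + 0.1·(13) + 0.4·(-7) = -5
E[Middle] = 0.5·(-8) + 0.1·(-8) + 0.4·(-8) = -8
E[Bottom] = 0.5·(7) + 0.1·(12) + 0.4·(7) = 7.5
Best response: Bottom (7.5 is the largest).

Bottom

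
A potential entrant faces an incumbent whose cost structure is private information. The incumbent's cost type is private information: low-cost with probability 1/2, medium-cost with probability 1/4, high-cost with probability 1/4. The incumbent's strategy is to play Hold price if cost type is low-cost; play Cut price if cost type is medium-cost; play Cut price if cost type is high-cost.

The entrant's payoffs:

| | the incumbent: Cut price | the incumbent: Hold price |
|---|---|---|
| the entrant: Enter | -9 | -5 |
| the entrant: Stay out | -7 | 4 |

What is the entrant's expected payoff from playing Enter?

-7

E[Enter] = 1/2·(-5) + 1/4·(-9) + 1/4·(-9) = (-5/2) + (-9/4) + (-9/4) = -7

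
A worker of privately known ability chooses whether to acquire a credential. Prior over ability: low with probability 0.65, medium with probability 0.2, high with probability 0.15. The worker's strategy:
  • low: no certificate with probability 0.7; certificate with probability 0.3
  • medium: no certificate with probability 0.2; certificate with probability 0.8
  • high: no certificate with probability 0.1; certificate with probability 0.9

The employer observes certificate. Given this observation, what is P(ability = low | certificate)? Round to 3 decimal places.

P(certificate) = 0.65·0.3 + 0.2·0.8 + 0.15·0.9 = 0.49
P(low | certificate) = (0.65·0.3) / 0.49 = 0.195 / 0.49 = 0.397959

0.398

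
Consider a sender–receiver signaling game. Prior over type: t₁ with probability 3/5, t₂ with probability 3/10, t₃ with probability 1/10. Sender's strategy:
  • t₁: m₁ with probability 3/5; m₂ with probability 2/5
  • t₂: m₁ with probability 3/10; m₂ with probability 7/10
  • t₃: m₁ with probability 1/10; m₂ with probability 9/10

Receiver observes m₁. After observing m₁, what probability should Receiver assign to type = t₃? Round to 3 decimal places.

P(m₁) = (3/5)·(3/5) + (3/10)·(3/10) + (1/10)·(1/10) = 23/50
P(t₃ | m₁) = ((1/10)·(1/10)) / (23/50) = (1/100) / (23/50) = 1/46

0.022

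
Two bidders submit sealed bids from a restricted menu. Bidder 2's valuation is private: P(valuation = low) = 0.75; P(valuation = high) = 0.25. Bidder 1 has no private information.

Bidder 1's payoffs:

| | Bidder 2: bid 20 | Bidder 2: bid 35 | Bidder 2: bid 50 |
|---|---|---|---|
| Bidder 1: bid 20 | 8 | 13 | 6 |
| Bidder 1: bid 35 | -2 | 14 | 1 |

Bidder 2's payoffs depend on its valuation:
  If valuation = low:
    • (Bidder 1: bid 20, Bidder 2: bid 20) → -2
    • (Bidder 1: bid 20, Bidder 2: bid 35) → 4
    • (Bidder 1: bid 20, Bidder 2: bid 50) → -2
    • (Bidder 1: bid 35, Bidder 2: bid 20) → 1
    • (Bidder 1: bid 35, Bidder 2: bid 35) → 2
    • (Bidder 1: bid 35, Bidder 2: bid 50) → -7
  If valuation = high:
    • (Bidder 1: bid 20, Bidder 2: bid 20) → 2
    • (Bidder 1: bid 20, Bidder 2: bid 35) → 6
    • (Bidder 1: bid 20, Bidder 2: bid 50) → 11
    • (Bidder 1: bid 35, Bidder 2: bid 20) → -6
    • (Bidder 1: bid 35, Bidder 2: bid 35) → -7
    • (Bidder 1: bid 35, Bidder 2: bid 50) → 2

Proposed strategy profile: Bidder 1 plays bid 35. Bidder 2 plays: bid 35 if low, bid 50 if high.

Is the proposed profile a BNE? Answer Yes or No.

No

A profile is a BNE iff every type of every player is best-responding given beliefs about the other side.
Bidder 1 plays bid 35: E[bid 35] = 0.75·(14) + 0.25·(1) = 10.75; E[bid 20] = 11.25. Not best-responding. ✗
Bidder 2 (valuation low), facing bid 35: bid 20 gives 1, bid 35 gives 2, bid 50 gives -7. Proposed bid 35 is best. ✓
Bidder 2 (valuation high), facing bid 35: bid 20 gives -6, bid 35 gives -7, bid 50 gives 2. Proposed bid 50 is best. ✓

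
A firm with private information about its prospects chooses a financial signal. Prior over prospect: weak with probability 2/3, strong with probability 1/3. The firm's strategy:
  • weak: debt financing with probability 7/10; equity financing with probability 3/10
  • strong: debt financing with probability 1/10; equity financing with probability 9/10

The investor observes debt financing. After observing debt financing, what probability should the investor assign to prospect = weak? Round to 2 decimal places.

P(debt financing) = (2/3)·(7/10) + (1/3)·(1/10) = 1/2
P(weak | debt financing) = ((2/3)·(7/10)) / (1/2) = (7/15) / (1/2) = 14/15

0.93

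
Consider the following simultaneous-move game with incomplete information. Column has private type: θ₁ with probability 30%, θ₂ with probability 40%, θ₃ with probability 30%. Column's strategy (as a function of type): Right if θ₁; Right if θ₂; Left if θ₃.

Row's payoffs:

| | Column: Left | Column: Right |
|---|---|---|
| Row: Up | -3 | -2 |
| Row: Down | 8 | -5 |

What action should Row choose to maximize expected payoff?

Down

Compute Row's expected payoff for each action, taking the expectation over Column's type.
E[Up] = 0.3·(-2) + 0.4·(-2) + 0.3·(-3) = -2.3
E[Down] = 0.3·(-5) + 0.4·(-5) + 0.3·(8) = -1.1
Best response: Down (-1.1 is the largest).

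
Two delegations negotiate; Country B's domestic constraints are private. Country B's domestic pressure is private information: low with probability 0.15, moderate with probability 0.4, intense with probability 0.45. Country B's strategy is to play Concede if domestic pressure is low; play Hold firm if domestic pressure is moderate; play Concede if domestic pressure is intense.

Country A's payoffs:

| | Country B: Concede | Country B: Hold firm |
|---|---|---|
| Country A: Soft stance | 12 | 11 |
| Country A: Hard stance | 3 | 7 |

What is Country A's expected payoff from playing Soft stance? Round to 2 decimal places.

11.60

Take the expectation over Country B's domestic pressure, weighting each type's action by its prior probability.
E[Soft stance] = 0.15·12 + 0.4·11 + 0.45·12 = 1.8 + 4.4 + 5.4 = 11.6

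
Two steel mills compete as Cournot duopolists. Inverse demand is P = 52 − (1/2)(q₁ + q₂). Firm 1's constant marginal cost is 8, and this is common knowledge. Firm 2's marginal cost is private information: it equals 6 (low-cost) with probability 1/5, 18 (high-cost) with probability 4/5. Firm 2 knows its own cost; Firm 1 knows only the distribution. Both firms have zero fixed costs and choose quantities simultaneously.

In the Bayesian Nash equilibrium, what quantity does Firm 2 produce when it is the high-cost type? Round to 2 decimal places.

Type-c best response for Firm 2: q₂(c) = (52 − c) − q₁/2.
Firm 1 maximizes expected profit; its first-order condition is 52 − q₁ − (1/2)E[q₂] − 8 = 0.
Substituting E[q₂] and solving: E[c₂] = 15.6, so q₁ = (52 − 2·8 + 15.6)/(3/2) = 34.4.
q₂(high-cost) = (52 − 18 − (1/2)·34.4) = 16.8.

16.80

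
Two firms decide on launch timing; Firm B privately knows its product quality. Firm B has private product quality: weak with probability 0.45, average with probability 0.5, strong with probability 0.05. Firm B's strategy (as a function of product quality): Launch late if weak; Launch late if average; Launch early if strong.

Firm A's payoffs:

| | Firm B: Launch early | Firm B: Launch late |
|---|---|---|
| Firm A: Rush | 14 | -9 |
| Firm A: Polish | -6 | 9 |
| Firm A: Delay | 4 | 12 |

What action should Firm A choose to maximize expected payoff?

Compute Firm A's expected payoff for each action, taking the expectation over Firm B's type.
E[Rush] = 0.45·(-9) + 0.5·(-9) + 0.05·(14) = -7.85
E[Polish] = 0.45·(9) + 0.5·(9) + 0.05·(-6) = 8.25
E[Delay] = 0.45·(12) + 0.5·(12) + 0.05·(4) = 11.6
Best response: Delay (11.6 is the largest).

Delay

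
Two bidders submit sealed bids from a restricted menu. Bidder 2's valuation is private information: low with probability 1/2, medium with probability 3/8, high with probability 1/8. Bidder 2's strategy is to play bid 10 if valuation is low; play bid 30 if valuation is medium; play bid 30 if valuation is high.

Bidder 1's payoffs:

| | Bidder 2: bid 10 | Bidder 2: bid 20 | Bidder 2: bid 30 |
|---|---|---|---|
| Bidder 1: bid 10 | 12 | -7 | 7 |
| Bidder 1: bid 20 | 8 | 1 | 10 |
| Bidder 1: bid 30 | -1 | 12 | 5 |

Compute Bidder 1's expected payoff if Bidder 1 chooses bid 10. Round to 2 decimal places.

9.50

Take the expectation over Bidder 2's valuation, weighting each type's action by its prior probability.
E[bid 10] = 1/2·12 + 3/8·7 + 1/8·7 = 6 + 21/8 + 7/8 = 19/2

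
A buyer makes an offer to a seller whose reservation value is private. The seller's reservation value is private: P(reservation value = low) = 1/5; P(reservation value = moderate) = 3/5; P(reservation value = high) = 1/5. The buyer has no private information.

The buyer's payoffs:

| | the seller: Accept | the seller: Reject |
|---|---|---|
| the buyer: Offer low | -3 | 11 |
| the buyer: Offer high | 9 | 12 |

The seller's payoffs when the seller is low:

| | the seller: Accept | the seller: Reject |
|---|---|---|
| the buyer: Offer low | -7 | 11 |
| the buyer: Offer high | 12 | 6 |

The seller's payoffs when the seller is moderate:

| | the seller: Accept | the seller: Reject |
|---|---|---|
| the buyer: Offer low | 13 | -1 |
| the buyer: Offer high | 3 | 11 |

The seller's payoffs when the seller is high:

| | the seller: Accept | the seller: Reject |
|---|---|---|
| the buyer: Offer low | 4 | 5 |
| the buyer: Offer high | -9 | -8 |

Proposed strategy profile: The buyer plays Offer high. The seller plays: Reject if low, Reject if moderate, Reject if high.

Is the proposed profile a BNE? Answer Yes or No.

No

A profile is a BNE iff every type of every player is best-responding given beliefs about the other side.
The buyer plays Offer high: E[Offer high] = 1/5·(12) + 3/5·(12) + 1/5·(12) = 12; E[Offer low] = 11. Best-responding. ✓
The seller (reservation value low), facing Offer high: Accept gives 12, Reject gives 6. Proposed Reject is not best — profitable deviation exists. ✗
The seller (reservation value moderate), facing Offer high: Accept gives 3, Reject gives 11. Proposed Reject is best. ✓
The seller (reservation value high), facing Offer high: Accept gives -9, Reject gives -8. Proposed Reject is best. ✓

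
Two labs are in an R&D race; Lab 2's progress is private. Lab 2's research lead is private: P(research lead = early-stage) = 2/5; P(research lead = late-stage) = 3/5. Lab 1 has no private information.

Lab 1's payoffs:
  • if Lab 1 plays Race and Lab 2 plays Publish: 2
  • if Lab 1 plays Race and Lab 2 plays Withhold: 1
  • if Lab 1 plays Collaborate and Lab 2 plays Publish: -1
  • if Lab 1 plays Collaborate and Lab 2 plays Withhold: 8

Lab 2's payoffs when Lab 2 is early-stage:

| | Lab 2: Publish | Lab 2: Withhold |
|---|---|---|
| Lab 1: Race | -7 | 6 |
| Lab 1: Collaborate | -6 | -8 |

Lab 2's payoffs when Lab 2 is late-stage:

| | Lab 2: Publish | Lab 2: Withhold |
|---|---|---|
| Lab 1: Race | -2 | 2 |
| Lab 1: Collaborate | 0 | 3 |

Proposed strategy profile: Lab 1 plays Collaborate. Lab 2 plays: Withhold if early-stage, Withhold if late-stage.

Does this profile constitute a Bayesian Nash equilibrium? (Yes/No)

Lab 1 plays Collaborate: E[Collaborate] = 2/5·(8) + 3/5·(8) = 8; E[Race] = 1. Best-responding. ✓
Lab 2 (research lead early-stage), facing Collaborate: Publish gives -6, Withhold gives -8. Proposed Withhold is not best — profitable deviation exists. ✗
Lab 2 (research lead late-stage), facing Collaborate: Publish gives 0, Withhold gives 3. Proposed Withhold is best. ✓

No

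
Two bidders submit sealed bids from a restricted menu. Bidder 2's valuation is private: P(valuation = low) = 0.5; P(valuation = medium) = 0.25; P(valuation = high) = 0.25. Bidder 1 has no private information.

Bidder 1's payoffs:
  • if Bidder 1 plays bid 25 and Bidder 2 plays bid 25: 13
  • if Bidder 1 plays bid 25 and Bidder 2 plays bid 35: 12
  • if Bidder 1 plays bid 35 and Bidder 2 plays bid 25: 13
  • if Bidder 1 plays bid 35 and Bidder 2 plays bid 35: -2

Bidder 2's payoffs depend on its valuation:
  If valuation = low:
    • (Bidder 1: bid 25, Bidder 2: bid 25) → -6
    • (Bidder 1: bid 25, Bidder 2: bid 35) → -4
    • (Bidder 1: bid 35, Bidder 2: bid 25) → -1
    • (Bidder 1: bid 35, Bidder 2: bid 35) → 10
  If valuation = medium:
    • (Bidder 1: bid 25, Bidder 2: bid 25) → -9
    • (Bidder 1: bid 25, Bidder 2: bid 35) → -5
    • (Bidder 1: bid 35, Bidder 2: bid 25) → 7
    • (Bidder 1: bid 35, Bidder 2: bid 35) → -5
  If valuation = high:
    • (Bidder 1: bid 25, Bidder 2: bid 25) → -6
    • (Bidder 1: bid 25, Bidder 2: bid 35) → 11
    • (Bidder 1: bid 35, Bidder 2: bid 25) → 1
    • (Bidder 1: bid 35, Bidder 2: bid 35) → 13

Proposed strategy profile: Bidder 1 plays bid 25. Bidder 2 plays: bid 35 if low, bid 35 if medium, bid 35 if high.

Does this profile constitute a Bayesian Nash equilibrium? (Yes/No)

A profile is a BNE iff every type of every player is best-responding given beliefs about the other side.
Bidder 1 plays bid 25: E[bid 25] = 0.5·(12) + 0.25·(12) + 0.25·(12) = 12; E[bid 35] = -2. Best-responding. ✓
Bidder 2 (valuation low), facing bid 25: bid 25 gives -6, bid 35 gives -4. Proposed bid 35 is best. ✓
Bidder 2 (valuation medium), facing bid 25: bid 25 gives -9, bid 35 gives -5. Proposed bid 35 is best. ✓
Bidder 2 (valuation high), facing bid 25: bid 25 gives -6, bid 35 gives 11. Proposed bid 35 is best. ✓

Yes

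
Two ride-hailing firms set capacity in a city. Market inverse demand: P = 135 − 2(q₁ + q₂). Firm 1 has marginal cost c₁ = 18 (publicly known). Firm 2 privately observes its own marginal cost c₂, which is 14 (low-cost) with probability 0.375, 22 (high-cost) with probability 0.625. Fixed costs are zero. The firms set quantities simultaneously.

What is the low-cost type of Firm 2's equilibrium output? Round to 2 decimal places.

Each type of Firm 2 best-responds to q₁; Firm 1 best-responds to the expected q₂ over Firm 2's types.
Firm 2 with cost c maximizes (135 − 2(q₁+q₂) − c)·q₂, giving q₂(c) = (135 − c − 2q₁)/4.
E[c₂] = 0.375·14 + 0.625·22 = 19
Firm 1's FOC against E[q₂] yields q₁ = (135 − 2·18 + E[c₂])/6 = (135 − 36 + 19)/6 = 19.6667.
q₂(low-cost) = (135 − 14 − 2·19.6667)/4 = 20.4167.

20.42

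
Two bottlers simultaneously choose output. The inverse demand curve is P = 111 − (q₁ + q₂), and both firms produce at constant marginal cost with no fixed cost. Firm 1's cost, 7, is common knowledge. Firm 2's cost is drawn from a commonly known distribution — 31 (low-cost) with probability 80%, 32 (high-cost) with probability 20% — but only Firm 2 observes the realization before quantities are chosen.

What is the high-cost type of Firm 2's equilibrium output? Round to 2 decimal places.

18.13

Type-c best response for Firm 2: q₂(c) = (111 − c)/2 − q₁/2.
Firm 1 maximizes expected profit; its first-order condition is 111 − 2q₁ − E[q₂] − 7 = 0.
Substituting E[q₂] and solving: E[c₂] = 31.2, so q₁ = (111 − 2·7 + 31.2)/3 = 42.7333.
q₂(high-cost) = (111 − 32 − 42.7333)/2 = 18.1333.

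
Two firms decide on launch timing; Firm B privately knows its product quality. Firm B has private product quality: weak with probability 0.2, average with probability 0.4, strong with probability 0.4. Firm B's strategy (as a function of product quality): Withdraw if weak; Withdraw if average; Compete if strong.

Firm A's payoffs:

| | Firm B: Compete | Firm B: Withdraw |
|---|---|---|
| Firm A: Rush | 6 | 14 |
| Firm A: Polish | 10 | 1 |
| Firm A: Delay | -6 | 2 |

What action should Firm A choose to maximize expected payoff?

E[Rush] = 0.2·(14) + 0.4·(14) + 0.4·(6) = 10.8
E[Polish] = 0.2·(1) + 0.4·(1) + 0.4·(10) = 4.6
E[Delay] = 0.2·(2) + 0.4·(2) + 0.4·(-6) = -1.2
Best response: Rush (10.8 is the largest).

Rush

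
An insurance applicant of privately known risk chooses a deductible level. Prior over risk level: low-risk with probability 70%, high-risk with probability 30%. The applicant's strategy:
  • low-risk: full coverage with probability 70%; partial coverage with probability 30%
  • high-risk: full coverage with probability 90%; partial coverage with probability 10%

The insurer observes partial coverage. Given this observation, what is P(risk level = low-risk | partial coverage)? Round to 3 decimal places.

0.875

Apply Bayes' rule using the sender's strategy as the likelihood.
P(partial coverage) = 0.7·0.3 + 0.3·0.1 = 0.24
P(low-risk | partial coverage) = (0.7·0.3) / 0.24 = 0.21 / 0.24 = 0.875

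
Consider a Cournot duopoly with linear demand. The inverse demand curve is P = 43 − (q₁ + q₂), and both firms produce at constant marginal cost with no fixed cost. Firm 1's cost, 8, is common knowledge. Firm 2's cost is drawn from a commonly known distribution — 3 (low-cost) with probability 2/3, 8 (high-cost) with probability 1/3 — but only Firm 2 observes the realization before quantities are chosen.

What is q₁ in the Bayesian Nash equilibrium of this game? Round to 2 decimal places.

10.56

Type-c best response for Firm 2: q₂(c) = (43 − c)/2 − q₁/2.
Firm 1 maximizes expected profit; its first-order condition is 43 − 2q₁ − E[q₂] − 8 = 0.
Substituting E[q₂] and solving: E[c₂] = 4.66667, so q₁ = (43 − 2·8 + 4.66667)/3 = 10.5556.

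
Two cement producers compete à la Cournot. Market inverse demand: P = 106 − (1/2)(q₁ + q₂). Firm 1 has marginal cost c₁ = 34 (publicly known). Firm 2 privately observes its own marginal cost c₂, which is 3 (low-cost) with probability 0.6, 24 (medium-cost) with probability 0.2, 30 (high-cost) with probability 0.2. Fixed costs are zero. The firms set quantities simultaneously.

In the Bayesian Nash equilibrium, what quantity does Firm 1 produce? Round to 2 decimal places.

33.73

Type-c best response for Firm 2: q₂(c) = (106 − c) − q₁/2.
Firm 1 maximizes expected profit; its first-order condition is 106 − q₁ − (1/2)E[q₂] − 34 = 0.
Substituting E[q₂] and solving: E[c₂] = 12.6, so q₁ = (106 − 2·34 + 12.6)/(3/2) = 33.7333.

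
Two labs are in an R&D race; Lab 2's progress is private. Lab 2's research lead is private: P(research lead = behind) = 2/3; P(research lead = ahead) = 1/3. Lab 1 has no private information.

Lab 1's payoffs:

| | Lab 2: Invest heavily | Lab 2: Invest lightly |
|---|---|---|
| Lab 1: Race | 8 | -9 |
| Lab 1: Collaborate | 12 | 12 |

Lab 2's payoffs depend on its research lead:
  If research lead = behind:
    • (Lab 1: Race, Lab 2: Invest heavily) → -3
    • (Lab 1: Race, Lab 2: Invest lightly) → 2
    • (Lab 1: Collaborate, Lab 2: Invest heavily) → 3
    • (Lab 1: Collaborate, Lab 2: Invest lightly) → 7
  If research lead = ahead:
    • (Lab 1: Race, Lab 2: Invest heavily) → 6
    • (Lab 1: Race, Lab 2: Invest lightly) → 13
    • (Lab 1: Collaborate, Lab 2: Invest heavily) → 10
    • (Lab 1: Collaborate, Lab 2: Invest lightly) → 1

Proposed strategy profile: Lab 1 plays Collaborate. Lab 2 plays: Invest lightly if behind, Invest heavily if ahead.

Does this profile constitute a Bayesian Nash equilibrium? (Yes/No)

Yes

A profile is a BNE iff every type of every player is best-responding given beliefs about the other side.
Lab 1 plays Collaborate: E[Collaborate] = 2/3·(12) + 1/3·(12) = 12; E[Race] = -10/3. Best-responding. ✓
Lab 2 (research lead behind), facing Collaborate: Invest heavily gives 3, Invest lightly gives 7. Proposed Invest lightly is best. ✓
Lab 2 (research lead ahead), facing Collaborate: Invest heavily gives 10, Invest lightly gives 1. Proposed Invest heavily is best. ✓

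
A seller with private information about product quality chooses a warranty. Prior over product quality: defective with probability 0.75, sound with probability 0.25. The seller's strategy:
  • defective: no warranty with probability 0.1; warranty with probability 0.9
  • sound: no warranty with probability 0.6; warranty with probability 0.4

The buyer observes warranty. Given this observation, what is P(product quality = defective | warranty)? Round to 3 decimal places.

0.871

Apply Bayes' rule using the sender's strategy as the likelihood.
P(warranty) = 0.75·0.9 + 0.25·0.4 = 0.775
P(defective | warranty) = (0.75·0.9) / 0.775 = 0.675 / 0.775 = 0.870968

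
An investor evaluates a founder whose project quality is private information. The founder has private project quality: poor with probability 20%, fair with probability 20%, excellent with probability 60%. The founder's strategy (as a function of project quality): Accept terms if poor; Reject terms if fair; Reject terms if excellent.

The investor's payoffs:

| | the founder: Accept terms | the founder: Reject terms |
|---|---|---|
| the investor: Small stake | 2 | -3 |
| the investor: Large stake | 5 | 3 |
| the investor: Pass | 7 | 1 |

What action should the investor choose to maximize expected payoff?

Compute the investor's expected payoff for each action, taking the expectation over the founder's type.
E[Small stake] = 0.2·(2) + 0.2·(-3) + 0.6·(-3) = -2
E[Large stake] = 0.2·(5) + 0.2·(3) + 0.6·(3) = 3.4
E[Pass] = 0.2·(7) + 0.2·(1) + 0.6·(1) = 2.2
Best response: Large stake (3.4 is the largest).

Large stake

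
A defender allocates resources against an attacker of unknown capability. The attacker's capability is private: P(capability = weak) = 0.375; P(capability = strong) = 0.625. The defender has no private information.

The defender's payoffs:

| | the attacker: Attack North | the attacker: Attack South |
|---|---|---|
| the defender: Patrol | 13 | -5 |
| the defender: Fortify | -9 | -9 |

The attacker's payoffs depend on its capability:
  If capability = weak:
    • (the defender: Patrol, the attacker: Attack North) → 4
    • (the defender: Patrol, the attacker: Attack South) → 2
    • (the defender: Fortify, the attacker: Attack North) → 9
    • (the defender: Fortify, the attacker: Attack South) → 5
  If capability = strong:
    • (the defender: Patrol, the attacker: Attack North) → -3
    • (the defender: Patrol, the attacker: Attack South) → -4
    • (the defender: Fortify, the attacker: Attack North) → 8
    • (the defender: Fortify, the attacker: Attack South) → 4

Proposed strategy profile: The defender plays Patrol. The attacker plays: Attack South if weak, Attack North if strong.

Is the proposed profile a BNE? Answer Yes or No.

No

The defender plays Patrol: E[Patrol] = 0.375·(-5) + 0.625·(13) = 6.25; E[Fortify] = -9. Best-responding. ✓
The attacker (capability weak), facing Patrol: Attack North gives 4, Attack South gives 2. Proposed Attack South is not best — profitable deviation exists. ✗
The attacker (capability strong), facing Patrol: Attack North gives -3, Attack South gives -4. Proposed Attack North is best. ✓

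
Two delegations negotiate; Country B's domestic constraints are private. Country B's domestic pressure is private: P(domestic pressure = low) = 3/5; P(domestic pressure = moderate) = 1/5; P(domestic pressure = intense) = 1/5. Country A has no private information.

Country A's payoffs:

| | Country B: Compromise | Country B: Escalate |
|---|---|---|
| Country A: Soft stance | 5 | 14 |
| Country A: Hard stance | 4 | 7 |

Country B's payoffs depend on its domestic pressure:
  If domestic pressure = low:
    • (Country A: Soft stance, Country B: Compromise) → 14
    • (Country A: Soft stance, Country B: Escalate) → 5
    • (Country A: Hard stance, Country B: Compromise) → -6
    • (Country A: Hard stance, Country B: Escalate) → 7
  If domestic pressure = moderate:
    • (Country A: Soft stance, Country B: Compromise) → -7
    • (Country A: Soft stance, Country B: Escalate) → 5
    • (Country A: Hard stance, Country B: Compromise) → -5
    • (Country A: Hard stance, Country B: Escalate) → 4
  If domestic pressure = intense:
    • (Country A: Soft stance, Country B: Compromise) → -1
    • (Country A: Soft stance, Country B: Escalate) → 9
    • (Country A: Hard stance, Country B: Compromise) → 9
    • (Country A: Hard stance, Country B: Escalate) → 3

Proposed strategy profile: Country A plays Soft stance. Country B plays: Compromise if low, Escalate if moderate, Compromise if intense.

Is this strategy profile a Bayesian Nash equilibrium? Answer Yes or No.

No

Country A plays Soft stance: E[Soft stance] = 3/5·(5) + 1/5·(14) + 1/5·(5) = 34/5; E[Hard stance] = 23/5. Best-responding. ✓
Country B (domestic pressure low), facing Soft stance: Compromise gives 14, Escalate gives 5. Proposed Compromise is best. ✓
Country B (domestic pressure moderate), facing Soft stance: Compromise gives -7, Escalate gives 5. Proposed Escalate is best. ✓
Country B (domestic pressure intense), facing Soft stance: Compromise gives -1, Escalate gives 9. Proposed Compromise is not best — profitable deviation exists. ✗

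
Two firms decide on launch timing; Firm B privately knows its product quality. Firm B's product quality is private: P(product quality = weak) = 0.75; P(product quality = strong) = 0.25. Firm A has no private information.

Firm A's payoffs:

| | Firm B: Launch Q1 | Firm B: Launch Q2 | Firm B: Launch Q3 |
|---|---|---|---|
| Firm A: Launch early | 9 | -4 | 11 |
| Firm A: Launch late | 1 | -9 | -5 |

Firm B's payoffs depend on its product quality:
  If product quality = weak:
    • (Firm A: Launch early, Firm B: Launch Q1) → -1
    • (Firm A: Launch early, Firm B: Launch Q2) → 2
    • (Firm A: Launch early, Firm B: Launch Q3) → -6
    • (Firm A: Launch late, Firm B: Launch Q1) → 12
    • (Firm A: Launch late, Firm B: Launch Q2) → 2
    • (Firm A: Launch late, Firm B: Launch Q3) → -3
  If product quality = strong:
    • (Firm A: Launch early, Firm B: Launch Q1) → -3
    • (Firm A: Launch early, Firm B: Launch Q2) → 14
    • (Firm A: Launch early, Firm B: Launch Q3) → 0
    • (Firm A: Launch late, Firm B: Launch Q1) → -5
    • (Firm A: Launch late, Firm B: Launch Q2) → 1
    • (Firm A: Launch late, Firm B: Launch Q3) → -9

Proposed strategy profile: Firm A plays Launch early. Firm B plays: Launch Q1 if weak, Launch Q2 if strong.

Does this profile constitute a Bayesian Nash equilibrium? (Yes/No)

No

Firm A plays Launch early: E[Launch early] = 0.75·(9) + 0.25·(-4) = 5.75; E[Launch late] = -1.5. Best-responding. ✓
Firm B (product quality weak), facing Launch early: Launch Q1 gives -1, Launch Q2 gives 2, Launch Q3 gives -6. Proposed Launch Q1 is not best — profitable deviation exists. ✗
Firm B (product quality strong), facing Launch early: Launch Q1 gives -3, Launch Q2 gives 14, Launch Q3 gives 0. Proposed Launch Q2 is best. ✓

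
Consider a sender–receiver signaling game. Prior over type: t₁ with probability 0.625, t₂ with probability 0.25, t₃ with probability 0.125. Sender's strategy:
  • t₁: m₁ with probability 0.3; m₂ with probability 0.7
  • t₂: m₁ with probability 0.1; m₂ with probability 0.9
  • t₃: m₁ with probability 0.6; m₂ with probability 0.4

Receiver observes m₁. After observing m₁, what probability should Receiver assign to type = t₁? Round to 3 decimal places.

P(m₁) = 0.625·0.3 + 0.25·0.1 + 0.125·0.6 = 0.2875
P(t₁ | m₁) = (0.625·0.3) / 0.2875 = 0.1875 / 0.2875 = 0.652174

0.652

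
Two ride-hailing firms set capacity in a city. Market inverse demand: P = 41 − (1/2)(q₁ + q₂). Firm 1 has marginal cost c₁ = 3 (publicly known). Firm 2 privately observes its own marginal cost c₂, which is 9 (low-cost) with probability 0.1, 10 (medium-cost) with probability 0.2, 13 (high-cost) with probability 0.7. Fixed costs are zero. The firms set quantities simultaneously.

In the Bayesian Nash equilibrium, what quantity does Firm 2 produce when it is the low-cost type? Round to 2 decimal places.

Firm 2 with cost c maximizes (41 − (1/2)(q₁+q₂) − c)·q₂, giving q₂(c) = (41 − c − (1/2)q₁).
E[c₂] = 0.1·9 + 0.2·10 + 0.7·13 = 12
Firm 1's FOC against E[q₂] yields q₁ = (41 − 2·3 + E[c₂])/(3/2) = (41 − 6 + 12)/(3/2) = 31.3333.
q₂(low-cost) = (41 − 9 − (1/2)·31.3333) = 16.3333.

16.33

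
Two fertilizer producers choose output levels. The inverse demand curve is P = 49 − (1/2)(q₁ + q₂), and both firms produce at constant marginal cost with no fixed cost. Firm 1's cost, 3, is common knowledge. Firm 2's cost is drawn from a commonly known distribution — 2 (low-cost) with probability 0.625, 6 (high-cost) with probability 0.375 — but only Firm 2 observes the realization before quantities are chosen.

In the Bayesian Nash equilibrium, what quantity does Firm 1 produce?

Firm 2 with cost c maximizes (49 − (1/2)(q₁+q₂) − c)·q₂, giving q₂(c) = (49 − c − (1/2)q₁).
E[c₂] = 0.625·2 + 0.375·6 = 3.5
Firm 1's FOC against E[q₂] yields q₁ = (49 − 2·3 + E[c₂])/(3/2) = (49 − 6 + 3.5)/(3/2) = 31.

31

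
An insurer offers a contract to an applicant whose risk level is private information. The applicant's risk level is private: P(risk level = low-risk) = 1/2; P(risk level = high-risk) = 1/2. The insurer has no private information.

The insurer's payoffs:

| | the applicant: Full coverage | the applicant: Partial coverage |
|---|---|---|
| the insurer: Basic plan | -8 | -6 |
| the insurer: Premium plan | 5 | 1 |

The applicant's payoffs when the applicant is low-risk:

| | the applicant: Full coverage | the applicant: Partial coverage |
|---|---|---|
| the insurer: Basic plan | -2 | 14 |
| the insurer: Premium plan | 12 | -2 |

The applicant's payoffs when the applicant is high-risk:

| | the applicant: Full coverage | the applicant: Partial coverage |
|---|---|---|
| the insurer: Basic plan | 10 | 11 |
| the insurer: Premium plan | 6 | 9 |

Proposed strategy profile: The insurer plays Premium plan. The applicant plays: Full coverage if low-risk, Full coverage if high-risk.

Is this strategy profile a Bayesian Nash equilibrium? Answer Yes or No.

No

The insurer plays Premium plan: E[Premium plan] = 1/2·(5) + 1/2·(5) = 5; E[Basic plan] = -8. Best-responding. ✓
The applicant (risk level low-risk), facing Premium plan: Full coverage gives 12, Partial coverage gives -2. Proposed Full coverage is best. ✓
The applicant (risk level high-risk), facing Premium plan: Full coverage gives 6, Partial coverage gives 9. Proposed Full coverage is not best — profitable deviation exists. ✗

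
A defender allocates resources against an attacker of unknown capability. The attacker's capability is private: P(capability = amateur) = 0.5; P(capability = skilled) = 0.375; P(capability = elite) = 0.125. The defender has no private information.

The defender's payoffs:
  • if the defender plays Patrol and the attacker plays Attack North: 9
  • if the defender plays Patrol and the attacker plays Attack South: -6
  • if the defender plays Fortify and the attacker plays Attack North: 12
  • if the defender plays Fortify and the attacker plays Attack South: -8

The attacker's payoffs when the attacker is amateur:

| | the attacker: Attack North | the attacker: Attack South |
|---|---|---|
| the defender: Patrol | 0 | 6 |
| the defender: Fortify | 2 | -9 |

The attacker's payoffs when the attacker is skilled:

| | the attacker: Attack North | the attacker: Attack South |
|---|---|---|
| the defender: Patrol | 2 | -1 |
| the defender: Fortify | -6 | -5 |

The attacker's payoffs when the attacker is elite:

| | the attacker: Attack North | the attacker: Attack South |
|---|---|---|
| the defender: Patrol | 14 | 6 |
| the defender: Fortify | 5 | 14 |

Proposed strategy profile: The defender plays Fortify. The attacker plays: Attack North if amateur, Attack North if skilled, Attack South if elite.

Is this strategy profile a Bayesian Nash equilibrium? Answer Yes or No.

A profile is a BNE iff every type of every player is best-responding given beliefs about the other side.
The defender plays Fortify: E[Fortify] = 0.5·(12) + 0.375·(12) + 0.125·(-8) = 9.5; E[Patrol] = 7.125. Best-responding. ✓
The attacker (capability amateur), facing Fortify: Attack North gives 2, Attack South gives -9. Proposed Attack North is best. ✓
The attacker (capability skilled), facing Fortify: Attack North gives -6, Attack South gives -5. Proposed Attack North is not best — profitable deviation exists. ✗
The attacker (capability elite), facing Fortify: Attack North gives 5, Attack South gives 14. Proposed Attack South is best. ✓

No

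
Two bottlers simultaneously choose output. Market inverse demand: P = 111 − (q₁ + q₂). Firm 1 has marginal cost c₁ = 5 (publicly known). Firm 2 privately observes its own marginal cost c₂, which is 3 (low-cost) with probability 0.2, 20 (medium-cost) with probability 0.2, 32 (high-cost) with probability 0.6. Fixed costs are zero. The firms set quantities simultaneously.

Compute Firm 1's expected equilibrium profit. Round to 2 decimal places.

1730.56

Type-c best response for Firm 2: q₂(c) = (111 − c)/2 − q₁/2.
Firm 1 maximizes expected profit; its first-order condition is 111 − 2q₁ − E[q₂] − 5 = 0.
Substituting E[q₂] and solving: E[c₂] = 23.8, so q₁ = (111 − 2·5 + 23.8)/3 = 41.6.
E[P] = 111 − (q₁ + E[q₂]) = 46.6; Firm 1's expected profit = (E[P] − 5)·q₁ = (46.6 − 5)·41.6 = 1730.56.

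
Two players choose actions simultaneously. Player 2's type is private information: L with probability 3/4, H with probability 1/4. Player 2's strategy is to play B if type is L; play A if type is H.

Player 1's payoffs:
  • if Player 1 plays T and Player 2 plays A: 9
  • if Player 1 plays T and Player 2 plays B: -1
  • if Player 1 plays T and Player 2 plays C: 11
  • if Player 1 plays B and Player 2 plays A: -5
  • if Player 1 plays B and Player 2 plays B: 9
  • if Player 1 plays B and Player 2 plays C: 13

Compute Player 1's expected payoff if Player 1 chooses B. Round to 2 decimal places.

5.50

E[B] = 3/4·9 + 1/4·(-5) = 27/4 + (-5/4) = 11/2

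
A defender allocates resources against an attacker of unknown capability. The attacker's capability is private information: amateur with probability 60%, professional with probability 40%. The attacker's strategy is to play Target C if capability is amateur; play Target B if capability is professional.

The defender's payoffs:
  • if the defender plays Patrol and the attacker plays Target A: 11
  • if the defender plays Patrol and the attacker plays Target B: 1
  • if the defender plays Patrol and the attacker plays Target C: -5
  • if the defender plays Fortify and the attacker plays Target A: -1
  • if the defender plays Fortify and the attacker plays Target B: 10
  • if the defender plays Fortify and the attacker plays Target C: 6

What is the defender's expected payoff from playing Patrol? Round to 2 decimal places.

Take the expectation over the attacker's capability, weighting each type's action by its prior probability.
E[Patrol] = 0.6·(-5) + 0.4·1 = (-3) + 0.4 = -2.6

-2.60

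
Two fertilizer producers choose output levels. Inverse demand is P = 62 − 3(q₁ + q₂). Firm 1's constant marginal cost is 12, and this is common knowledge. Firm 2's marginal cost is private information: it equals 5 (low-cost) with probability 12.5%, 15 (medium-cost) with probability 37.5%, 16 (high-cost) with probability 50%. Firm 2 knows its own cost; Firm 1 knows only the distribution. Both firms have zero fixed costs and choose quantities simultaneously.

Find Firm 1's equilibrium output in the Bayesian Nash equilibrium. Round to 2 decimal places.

Type-c best response for Firm 2: q₂(c) = (62 − c)/6 − q₁/2.
Firm 1 maximizes expected profit; its first-order condition is 62 − 6q₁ − 3E[q₂] − 12 = 0.
Substituting E[q₂] and solving: E[c₂] = 14.25, so q₁ = (62 − 2·12 + 14.25)/9 = 5.80556.

5.81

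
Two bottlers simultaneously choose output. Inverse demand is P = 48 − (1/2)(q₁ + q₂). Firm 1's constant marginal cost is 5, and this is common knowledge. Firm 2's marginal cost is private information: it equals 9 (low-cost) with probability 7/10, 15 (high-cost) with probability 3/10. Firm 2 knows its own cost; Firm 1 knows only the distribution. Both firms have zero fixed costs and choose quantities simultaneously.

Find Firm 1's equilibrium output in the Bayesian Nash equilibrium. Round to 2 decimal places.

Each type of Firm 2 best-responds to q₁; Firm 1 best-responds to the expected q₂ over Firm 2's types.
Firm 2 with cost c maximizes (48 − (1/2)(q₁+q₂) − c)·q₂, giving q₂(c) = (48 − c − (1/2)q₁).
E[c₂] = 7/10·9 + 3/10·15 = 10.8
Firm 1's FOC against E[q₂] yields q₁ = (48 − 2·5 + E[c₂])/(3/2) = (48 − 10 + 10.8)/(3/2) = 32.5333.

32.53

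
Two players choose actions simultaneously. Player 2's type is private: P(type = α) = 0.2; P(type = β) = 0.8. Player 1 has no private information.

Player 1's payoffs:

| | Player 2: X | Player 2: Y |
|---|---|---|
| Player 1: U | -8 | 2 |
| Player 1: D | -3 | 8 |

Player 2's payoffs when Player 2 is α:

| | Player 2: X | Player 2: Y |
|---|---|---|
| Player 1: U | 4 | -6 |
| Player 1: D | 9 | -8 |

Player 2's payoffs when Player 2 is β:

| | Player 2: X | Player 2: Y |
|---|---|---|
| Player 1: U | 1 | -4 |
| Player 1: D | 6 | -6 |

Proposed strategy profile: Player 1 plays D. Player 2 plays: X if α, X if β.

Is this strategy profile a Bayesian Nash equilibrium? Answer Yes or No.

Yes

Player 1 plays D: E[D] = 0.2·(-3) + 0.8·(-3) = -3; E[U] = -8. Best-responding. ✓
Player 2 (type α), facing D: X gives 9, Y gives -8. Proposed X is best. ✓
Player 2 (type β), facing D: X gives 6, Y gives -6. Proposed X is best. ✓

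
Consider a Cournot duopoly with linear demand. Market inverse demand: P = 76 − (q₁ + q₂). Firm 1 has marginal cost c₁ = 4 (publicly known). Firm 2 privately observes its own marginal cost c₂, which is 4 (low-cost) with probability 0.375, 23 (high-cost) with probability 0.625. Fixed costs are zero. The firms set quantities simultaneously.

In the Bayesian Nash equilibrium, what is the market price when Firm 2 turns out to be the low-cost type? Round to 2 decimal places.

26.02

Type-c best response for Firm 2: q₂(c) = (76 − c)/2 − q₁/2.
Firm 1 maximizes expected profit; its first-order condition is 76 − 2q₁ − E[q₂] − 4 = 0.
Substituting E[q₂] and solving: E[c₂] = 15.875, so q₁ = (76 − 2·4 + 15.875)/3 = 27.9583.
q₂(low-cost) = 22.0208, so P = 76 − (27.9583 + 22.0208) = 26.0208.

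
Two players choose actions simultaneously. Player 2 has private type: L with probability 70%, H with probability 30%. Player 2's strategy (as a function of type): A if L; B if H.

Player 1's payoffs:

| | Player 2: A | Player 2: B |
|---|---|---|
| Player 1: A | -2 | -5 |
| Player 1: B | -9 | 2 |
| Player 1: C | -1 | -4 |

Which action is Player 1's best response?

E[A] = 0.7·(-2) + 0.3·(-5) = -2.9
E[B] = 0.7·(-9) + 0.3·(2) = -5.7
E[C] = 0.7·(-1) + 0.3·(-4) = -1.9
Best response: C (-1.9 is the largest).

C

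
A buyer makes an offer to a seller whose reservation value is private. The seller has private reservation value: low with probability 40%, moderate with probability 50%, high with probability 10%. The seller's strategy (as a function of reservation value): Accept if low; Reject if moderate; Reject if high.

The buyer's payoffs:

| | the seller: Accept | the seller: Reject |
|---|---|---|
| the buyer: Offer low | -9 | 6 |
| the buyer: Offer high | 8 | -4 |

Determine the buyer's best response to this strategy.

E[Offer low] = 0.4·(-9) + 0.5·(6) + 0.1·(6) = 0
E[Offer high] = 0.4·(8) + 0.5·(-4) + 0.1·(-4) = 0.8
Best response: Offer high (0.8 is the largest).

Offer high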